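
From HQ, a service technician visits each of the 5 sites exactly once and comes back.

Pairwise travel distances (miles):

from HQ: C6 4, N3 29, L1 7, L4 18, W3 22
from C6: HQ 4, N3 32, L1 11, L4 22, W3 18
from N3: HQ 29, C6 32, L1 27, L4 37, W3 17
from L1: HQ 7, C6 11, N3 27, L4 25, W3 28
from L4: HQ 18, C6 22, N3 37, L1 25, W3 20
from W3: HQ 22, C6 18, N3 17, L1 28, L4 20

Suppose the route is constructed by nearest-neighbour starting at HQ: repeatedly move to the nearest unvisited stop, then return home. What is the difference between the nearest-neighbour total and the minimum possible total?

HQ: C6=4, L1=7, L4=18, W3=22, N3=29 ⇒ C6
C6: L1=11, W3=18, L4=22, N3=32 ⇒ L1
L1: L4=25, N3=27, W3=28 ⇒ L4
L4: W3=20, N3=37 ⇒ W3
W3: N3=17 ⇒ N3
NN route HQ → C6 → L1 → L4 → W3 → N3 → HQ costs 106.
Optimal: HQ → C6 → L1 → N3 → W3 → L4 → HQ costs 97 (by enumerating all 60 distinct tours).
Excess = 106 − 97 = 9.

Excess over optimum: 9 miles.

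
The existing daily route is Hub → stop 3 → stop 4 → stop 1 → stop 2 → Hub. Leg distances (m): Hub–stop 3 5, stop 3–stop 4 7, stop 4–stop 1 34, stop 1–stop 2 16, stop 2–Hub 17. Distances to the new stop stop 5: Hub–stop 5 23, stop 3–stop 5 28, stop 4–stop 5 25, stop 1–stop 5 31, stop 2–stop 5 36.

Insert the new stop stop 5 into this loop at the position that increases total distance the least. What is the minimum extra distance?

Insertion cost between consecutive stops i–j is d(i,stop 5) + d(stop 5,j) − d(i,j):
  between Hub and stop 3: 23 + 28 − 5 = 46
  between stop 3 and stop 4: 28 + 25 − 7 = 46
  between stop 4 and stop 1: 25 + 31 − 34 = 22
  between stop 1 and stop 2: 31 + 36 − 16 = 51
  between stop 2 and Hub: 36 + 23 − 17 = 42
Cheapest insertion is between stop 4 and stop 1, adding 22.
New total = 79 + 22 = 101.

Minimum extra distance: 22 m, inserting stop 5 between stop 4 and stop 1.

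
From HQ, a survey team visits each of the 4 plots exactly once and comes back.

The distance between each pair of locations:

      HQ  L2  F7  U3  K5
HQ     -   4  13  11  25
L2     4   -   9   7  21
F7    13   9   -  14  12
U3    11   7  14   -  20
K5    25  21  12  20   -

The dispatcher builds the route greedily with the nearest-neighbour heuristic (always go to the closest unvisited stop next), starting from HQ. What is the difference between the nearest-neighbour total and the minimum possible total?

From HQ: L2=4, U3=11, F7=13, K5=25 → choose L2 (4).
From L2: U3=7, F7=9, K5=21 → choose U3 (7).
From U3: F7=14, K5=20 → choose F7 (14).
From F7: K5=12 → choose K5 (12).
NN route HQ → L2 → U3 → F7 → K5 → HQ costs 62.
Optimal: HQ → L2 → F7 → K5 → U3 → HQ costs 56 (by enumerating all 12 distinct tours).
Excess = 62 − 56 = 6.

6 longer than the optimal tour.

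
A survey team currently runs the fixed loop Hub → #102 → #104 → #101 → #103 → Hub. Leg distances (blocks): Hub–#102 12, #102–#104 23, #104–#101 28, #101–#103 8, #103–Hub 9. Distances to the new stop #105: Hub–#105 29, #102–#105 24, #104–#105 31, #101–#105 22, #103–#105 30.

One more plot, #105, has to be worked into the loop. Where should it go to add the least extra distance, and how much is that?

Insertion cost between consecutive stops i–j is d(i,#105) + d(#105,j) − d(i,j):
  between Hub and #102: 29 + 24 − 12 = 41
  between #102 and #104: 24 + 31 − 23 = 32
  between #104 and #101: 31 + 22 − 28 = 25
  between #101 and #103: 22 + 30 − 8 = 44
  between #103 and Hub: 30 + 29 − 9 = 50
Cheapest insertion is between #104 and #101, adding 25.
New total = 80 + 25 = 105.

Minimum extra distance: 25 blocks, inserting #105 between #104 and #101.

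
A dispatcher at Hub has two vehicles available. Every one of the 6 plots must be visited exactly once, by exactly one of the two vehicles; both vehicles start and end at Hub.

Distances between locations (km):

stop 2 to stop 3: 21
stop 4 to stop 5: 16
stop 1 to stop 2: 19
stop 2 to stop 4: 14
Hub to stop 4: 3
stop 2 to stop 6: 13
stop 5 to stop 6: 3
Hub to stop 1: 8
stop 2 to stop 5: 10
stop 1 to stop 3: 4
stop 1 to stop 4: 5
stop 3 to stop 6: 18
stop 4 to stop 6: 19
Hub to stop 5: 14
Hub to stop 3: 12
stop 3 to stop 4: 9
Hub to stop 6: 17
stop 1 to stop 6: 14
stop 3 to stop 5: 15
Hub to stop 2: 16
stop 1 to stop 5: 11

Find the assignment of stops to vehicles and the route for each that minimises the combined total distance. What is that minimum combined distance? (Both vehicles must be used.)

Try each way of splitting the stops between the two vehicles (each non-empty) and, for each split, find the best tour for each vehicle:
  {stop 1} + {stop 2, stop 3, stop 4, stop 5, stop 6}: 16 + 59 = 75
  {stop 2} + {stop 1, stop 3, stop 4, stop 5, stop 6}: 32 + 47 = 79
  {stop 1, stop 2} + {stop 3, stop 4, stop 5, stop 6}: 43 + 47 = 90
  {stop 3} + {stop 1, stop 2, stop 4, stop 5, stop 6}: 24 + 51 = 75
  {stop 1, stop 3} + {stop 2, stop 4, stop 5, stop 6}: 24 + 47 = 71
  {stop 2, stop 3} + {stop 1, stop 4, stop 5, stop 6}: 49 + 39 = 88
  … (31 splits in total)
  {stop 4} + {stop 1, stop 2, stop 3, stop 5, stop 6}: 6 + 59 = 65  ← best
Best: vehicle 1 Hub → stop 4 → Hub = 6; vehicle 2 Hub → stop 1 → stop 3 → stop 5 → stop 6 → stop 2 → Hub = 59; combined 65.

65 km — the smallest possible combined total.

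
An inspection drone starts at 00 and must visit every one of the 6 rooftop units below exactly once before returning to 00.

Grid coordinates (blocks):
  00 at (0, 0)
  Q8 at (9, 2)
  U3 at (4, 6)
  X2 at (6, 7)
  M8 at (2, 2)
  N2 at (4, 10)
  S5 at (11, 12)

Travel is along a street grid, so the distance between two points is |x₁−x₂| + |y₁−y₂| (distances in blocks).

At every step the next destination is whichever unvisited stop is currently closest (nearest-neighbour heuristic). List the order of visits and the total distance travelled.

Nearest-neighbour total = 50 blocks; route 00 → M8 → U3 → X2 → N2 → S5 → Q8 → 00.

00 → [M8:4 / U3:10 / Q8:11 / X2:13 / N2:14 / S5:23] → M8 (4)
M8 → [U3:6 / Q8:7 / X2:9 / N2:10 / S5:19] → U3 (6)
U3 → [X2:3 / N2:4 / Q8:9 / S5:13] → X2 (3)
X2 → [N2:5 / Q8:8 / S5:10] → N2 (5)
N2 → [S5:9 / Q8:13] → S5 (9)
S5 → [Q8:12] → Q8 (12)
Return Q8→00: 11.
Total = 4 + 6 + 3 + 5 + 9 + 12 + 11 = 50.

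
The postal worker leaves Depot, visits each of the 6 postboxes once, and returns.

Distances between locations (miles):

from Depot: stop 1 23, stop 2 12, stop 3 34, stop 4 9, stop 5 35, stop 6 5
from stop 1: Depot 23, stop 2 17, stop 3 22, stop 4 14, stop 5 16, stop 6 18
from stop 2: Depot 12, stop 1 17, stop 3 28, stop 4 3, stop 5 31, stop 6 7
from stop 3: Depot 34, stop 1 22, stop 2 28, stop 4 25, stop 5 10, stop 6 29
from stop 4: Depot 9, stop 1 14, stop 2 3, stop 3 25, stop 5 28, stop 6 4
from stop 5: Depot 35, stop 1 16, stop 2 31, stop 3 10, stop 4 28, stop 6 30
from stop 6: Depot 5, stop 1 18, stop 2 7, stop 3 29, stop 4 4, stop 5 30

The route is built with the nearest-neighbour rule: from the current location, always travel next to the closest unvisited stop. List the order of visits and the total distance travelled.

At Depot the remaining stops are stop 6 5, stop 4 9, stop 2 12, stop 1 23, stop 3 34, stop 5 35; go to stop 6.
At stop 6 the remaining stops are stop 4 4, stop 2 7, stop 1 18, stop 3 29, stop 5 30; go to stop 4.
At stop 4 the remaining stops are stop 2 3, stop 1 14, stop 3 25, stop 5 28; go to stop 2.
At stop 2 the remaining stops are stop 1 17, stop 3 28, stop 5 31; go to stop 1.
At stop 1 the remaining stops are stop 5 16, stop 3 22; go to stop 5.
At stop 5 the remaining stops are stop 3 10; go to stop 3.
Return stop 3→Depot: 34.
Total = 5 + 4 + 3 + 17 + 16 + 10 + 34 = 89.

Nearest-neighbour total = 89 miles; route Depot → stop 6 → stop 4 → stop 2 → stop 1 → stop 5 → stop 3 → Depot.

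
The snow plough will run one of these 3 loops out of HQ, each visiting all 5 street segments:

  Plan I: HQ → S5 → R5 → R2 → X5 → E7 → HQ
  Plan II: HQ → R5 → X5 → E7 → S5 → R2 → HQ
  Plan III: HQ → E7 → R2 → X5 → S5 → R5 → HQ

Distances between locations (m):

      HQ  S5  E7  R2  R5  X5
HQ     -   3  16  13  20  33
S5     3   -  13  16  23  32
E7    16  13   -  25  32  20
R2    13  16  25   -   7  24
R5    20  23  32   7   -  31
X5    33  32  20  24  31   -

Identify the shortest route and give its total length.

Plan I: 3 + 23 + 7 + 24 + 20 + 16 = 93
Plan II: 20 + 31 + 20 + 13 + 16 + 13 = 113
Plan III: 16 + 25 + 24 + 32 + 23 + 20 = 140

93 m — Plan I is the shortest.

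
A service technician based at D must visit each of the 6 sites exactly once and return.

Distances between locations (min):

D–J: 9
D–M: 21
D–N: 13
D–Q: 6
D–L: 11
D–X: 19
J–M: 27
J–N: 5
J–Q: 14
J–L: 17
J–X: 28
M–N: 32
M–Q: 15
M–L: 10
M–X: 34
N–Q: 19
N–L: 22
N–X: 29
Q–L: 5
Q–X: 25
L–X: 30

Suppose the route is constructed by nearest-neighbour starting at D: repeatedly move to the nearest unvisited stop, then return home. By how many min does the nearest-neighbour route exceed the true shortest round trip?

From D: Q=6, J=9, L=11, N=13, X=19, M=21 → choose Q (6).
From Q: L=5, J=14, M=15, N=19, X=25 → choose L (5).
From L: M=10, J=17, N=22, X=30 → choose M (10).
From M: J=27, N=32, X=34 → choose J (27).
From J: N=5, X=28 → choose N (5).
From N: X=29 → choose X (29).
NN route D → Q → L → M → J → N → X → D costs 101.
Optimal: D → J → N → X → M → L → Q → D costs 98 (by enumerating all 360 distinct tours).
Excess = 101 − 98 = 3.

3 min longer than the optimal tour.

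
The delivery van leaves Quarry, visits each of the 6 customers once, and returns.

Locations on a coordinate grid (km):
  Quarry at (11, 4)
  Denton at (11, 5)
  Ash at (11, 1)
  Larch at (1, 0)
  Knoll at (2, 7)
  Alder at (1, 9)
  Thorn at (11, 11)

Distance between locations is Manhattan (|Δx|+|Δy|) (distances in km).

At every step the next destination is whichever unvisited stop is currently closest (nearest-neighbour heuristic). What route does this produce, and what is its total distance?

Total distance 52 km via the nearest-neighbour route Quarry → Denton → Ash → Thorn → Alder → Knoll → Larch → Quarry.

At Quarry the remaining stops are Denton 1, Ash 3, Thorn 7, Knoll 12, Larch 14, Alder 15; go to Denton.
At Denton the remaining stops are Ash 4, Thorn 6, Knoll 11, Alder 14, Larch 15; go to Ash.
At Ash the remaining stops are Thorn 10, Larch 11, Knoll 15, Alder 18; go to Thorn.
At Thorn the remaining stops are Alder 12, Knoll 13, Larch 21; go to Alder.
At Alder the remaining stops are Knoll 3, Larch 9; go to Knoll.
At Knoll the remaining stops are Larch 8; go to Larch.
Return Larch→Quarry: 14.
Total = 1 + 4 + 10 + 12 + 3 + 8 + 14 = 52.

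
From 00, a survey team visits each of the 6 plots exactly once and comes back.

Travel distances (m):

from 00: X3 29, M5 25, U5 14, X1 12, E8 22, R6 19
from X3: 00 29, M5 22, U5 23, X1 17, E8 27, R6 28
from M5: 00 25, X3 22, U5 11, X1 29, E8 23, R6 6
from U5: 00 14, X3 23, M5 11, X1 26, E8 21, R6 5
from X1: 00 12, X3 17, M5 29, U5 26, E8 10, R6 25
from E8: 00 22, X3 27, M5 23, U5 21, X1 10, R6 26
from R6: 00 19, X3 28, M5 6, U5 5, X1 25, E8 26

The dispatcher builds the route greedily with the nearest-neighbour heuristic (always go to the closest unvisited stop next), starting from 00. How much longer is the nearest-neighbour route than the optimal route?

From 00: X1=12, U5=14, R6=19, E8=22, M5=25, X3=29 → choose X1 (12).
From X1: E8=10, X3=17, R6=25, U5=26, M5=29 → choose E8 (10).
From E8: U5=21, M5=23, R6=26, X3=27 → choose U5 (21).
From U5: R6=5, M5=11, X3=23 → choose R6 (5).
From R6: M5=6, X3=28 → choose M5 (6).
From M5: X3=22 → choose X3 (22).
NN route 00 → X1 → E8 → U5 → R6 → M5 → X3 → 00 costs 105.
Optimal: 00 → U5 → R6 → M5 → X3 → X1 → E8 → 00 costs 96 (by enumerating all 360 distinct tours).
Excess = 105 − 96 = 9.

The nearest-neighbour route is 9 m longer than optimal.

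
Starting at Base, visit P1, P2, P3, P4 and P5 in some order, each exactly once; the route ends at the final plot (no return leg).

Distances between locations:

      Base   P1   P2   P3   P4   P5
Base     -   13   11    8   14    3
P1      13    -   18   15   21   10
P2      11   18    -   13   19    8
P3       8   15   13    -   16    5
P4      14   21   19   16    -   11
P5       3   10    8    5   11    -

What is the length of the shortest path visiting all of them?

60 — the minimum one-way total.

There are 5! = 120 possible orderings.
Base→P1→P2→P3→P4→P5: 13+18+13+16+11 = 71
Base→P1→P2→P3→P5→P4: 13+18+13+5+11 = 60
Base→P1→P2→P4→P3→P5: 13+18+19+16+5 = 71
Base→P1→P2→P4→P5→P3: 13+18+19+11+5 = 66
Base→P1→P2→P5→P3→P4: 13+18+8+5+16 = 60
Base→P1→P2→P5→P4→P3: 13+18+8+11+16 = 66
Base→P1→P3→P2→P4→P5: 13+15+13+19+11 = 71
Base→P1→P3→P2→P5→P4: 13+15+13+8+11 = 60
Base→P1→P3→P4→P2→P5: 13+15+16+19+8 = 71
Base→P1→P3→P4→P5→P2: 13+15+16+11+8 = 63
Base→P1→P3→P5→P2→P4: 13+15+5+8+19 = 60
Base→P1→P3→P5→P4→P2: 13+15+5+11+19 = 63
Base→P1→P4→P2→P3→P5: 13+21+19+13+5 = 71
Base→P1→P4→P2→P5→P3: 13+21+19+8+5 = 66
… (106 more)
The minimum is 60.
One shortest path: Base → P1 → P2 → P3 → P5 → P4.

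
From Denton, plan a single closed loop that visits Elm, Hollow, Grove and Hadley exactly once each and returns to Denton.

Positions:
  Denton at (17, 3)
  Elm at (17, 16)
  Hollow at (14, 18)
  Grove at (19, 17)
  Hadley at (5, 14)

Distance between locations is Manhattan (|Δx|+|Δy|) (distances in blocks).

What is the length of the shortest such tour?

58 blocks — the shortest possible round trip.

With 4 stops there are 4!/2 = 12 distinct round trips (a route and its reverse cost the same).
Denton→Elm→Hollow→Grove→Hadley→Denton: 13+5+6+17+23 = 64
Denton→Elm→Hollow→Hadley→Grove→Denton: 13+5+13+17+16 = 64
Denton→Elm→Grove→Hollow→Hadley→Denton: 13+3+6+13+23 = 58
Denton→Elm→Grove→Hadley→Hollow→Denton: 13+3+17+13+18 = 64
Denton→Elm→Hadley→Hollow→Grove→Denton: 13+14+13+6+16 = 62
Denton→Elm→Hadley→Grove→Hollow→Denton: 13+14+17+6+18 = 68
Denton→Hollow→Elm→Grove→Hadley→Denton: 18+5+3+17+23 = 66
Denton→Hollow→Elm→Hadley→Grove→Denton: 18+5+14+17+16 = 70
Denton→Hollow→Grove→Elm→Hadley→Denton: 18+6+3+14+23 = 64
Denton→Hollow→Hadley→Elm→Grove→Denton: 18+13+14+3+16 = 64
Denton→Grove→Elm→Hollow→Hadley→Denton: 16+3+5+13+23 = 60
Denton→Grove→Hollow→Elm→Hadley→Denton: 16+6+5+14+23 = 64
The minimum is 58.
One optimal route: Denton → Elm → Grove → Hollow → Hadley → Denton (or its reverse).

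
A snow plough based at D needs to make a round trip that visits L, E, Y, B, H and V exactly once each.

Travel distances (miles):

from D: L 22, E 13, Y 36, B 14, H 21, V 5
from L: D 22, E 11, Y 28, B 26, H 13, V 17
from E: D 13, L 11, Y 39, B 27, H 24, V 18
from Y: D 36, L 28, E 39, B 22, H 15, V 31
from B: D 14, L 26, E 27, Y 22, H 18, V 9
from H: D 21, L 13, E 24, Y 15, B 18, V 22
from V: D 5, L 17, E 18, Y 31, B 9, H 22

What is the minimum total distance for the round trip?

Shortest round trip = 88 miles.

There are 360 distinct closed tours to check (reversals are equivalent).
D - L - E - Y - B - H - V - D: 22+11+39+22+18+22+5 = 139
D - L - E - Y - B - V - H - D: 22+11+39+22+9+22+21 = 146
D - L - E - Y - H - B - V - D: 22+11+39+15+18+9+5 = 119
D - L - E - Y - H - V - B - D: 22+11+39+15+22+9+14 = 132
D - L - E - Y - V - B - H - D: 22+11+39+31+9+18+21 = 151
D - L - E - Y - V - H - B - D: 22+11+39+31+22+18+14 = 157
D - L - E - B - Y - H - V - D: 22+11+27+22+15+22+5 = 124
D - L - E - B - Y - V - H - D: 22+11+27+22+31+22+21 = 156
… (352 more)
D - E - L - H - Y - B - V - D: 13+11+13+15+22+9+5 = 88  ← best
The minimum is 88.
One optimal route: D → E → L → H → Y → B → V → D (or its reverse).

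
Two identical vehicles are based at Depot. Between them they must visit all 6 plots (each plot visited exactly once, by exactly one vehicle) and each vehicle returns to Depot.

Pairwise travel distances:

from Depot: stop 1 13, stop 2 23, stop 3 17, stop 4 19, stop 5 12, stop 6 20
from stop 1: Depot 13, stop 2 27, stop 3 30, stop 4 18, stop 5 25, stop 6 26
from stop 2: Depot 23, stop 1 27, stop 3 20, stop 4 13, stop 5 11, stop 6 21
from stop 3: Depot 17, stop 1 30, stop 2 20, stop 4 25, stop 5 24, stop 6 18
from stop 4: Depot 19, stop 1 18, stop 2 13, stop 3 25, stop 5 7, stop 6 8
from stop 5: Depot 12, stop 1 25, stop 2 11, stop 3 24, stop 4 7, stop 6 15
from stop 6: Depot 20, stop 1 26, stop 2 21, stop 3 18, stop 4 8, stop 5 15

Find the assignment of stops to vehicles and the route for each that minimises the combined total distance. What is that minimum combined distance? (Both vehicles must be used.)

Check every non-empty split of the stops between the two vehicles; for each half take its own optimal tour:
  {stop 1} + {stop 2, stop 3, stop 4, stop 5, stop 6}: 26 + 79 = 105
  {stop 2} + {stop 1, stop 3, stop 4, stop 5, stop 6}: 46 + 88 = 134
  {stop 1, stop 2} + {stop 3, stop 4, stop 5, stop 6}: 63 + 62 = 125
  {stop 3} + {stop 1, stop 2, stop 4, stop 5, stop 6}: 34 + 83 = 117
  {stop 1, stop 3} + {stop 2, stop 4, stop 5, stop 6}: 60 + 64 = 124
  {stop 2, stop 3} + {stop 1, stop 4, stop 5, stop 6}: 60 + 66 = 126
  … (31 splits in total)
Best: vehicle 1 Depot → stop 1 → Depot = 26; vehicle 2 Depot → stop 3 → stop 6 → stop 4 → stop 2 → stop 5 → Depot = 79; combined 105.

105 — the smallest possible combined total.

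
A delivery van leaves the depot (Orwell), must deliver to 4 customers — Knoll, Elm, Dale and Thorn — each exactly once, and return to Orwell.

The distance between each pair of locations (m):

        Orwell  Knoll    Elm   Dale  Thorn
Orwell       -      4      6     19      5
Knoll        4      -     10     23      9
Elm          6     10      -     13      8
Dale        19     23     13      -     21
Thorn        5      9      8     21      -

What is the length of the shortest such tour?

Orwell - Knoll - Elm - Dale - Thorn - Orwell: 4+10+13+21+5 = 53
Orwell - Knoll - Elm - Thorn - Dale - Orwell: 4+10+8+21+19 = 62
Orwell - Knoll - Dale - Elm - Thorn - Orwell: 4+23+13+8+5 = 53
Orwell - Knoll - Dale - Thorn - Elm - Orwell: 4+23+21+8+6 = 62
Orwell - Knoll - Thorn - Elm - Dale - Orwell: 4+9+8+13+19 = 53
Orwell - Knoll - Thorn - Dale - Elm - Orwell: 4+9+21+13+6 = 53
Orwell - Elm - Knoll - Dale - Thorn - Orwell: 6+10+23+21+5 = 65
Orwell - Elm - Knoll - Thorn - Dale - Orwell: 6+10+9+21+19 = 65
Orwell - Elm - Dale - Knoll - Thorn - Orwell: 6+13+23+9+5 = 56
Orwell - Elm - Thorn - Knoll - Dale - Orwell: 6+8+9+23+19 = 65
Orwell - Dale - Knoll - Elm - Thorn - Orwell: 19+23+10+8+5 = 65
Orwell - Dale - Elm - Knoll - Thorn - Orwell: 19+13+10+9+5 = 56
The minimum is 53.
One optimal route: Orwell → Knoll → Elm → Dale → Thorn → Orwell (or its reverse).

Minimum total distance: 53 m.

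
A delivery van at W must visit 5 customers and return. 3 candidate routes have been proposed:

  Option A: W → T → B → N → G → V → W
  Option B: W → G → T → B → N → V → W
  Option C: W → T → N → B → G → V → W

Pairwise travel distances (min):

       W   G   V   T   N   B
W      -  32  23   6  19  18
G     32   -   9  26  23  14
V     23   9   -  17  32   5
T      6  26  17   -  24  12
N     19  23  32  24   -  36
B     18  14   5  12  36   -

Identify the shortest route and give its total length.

Option A: 6 + 12 + 36 + 23 + 9 + 23 = 109
Option B: 32 + 26 + 12 + 36 + 32 + 23 = 161
Option C: 6 + 24 + 36 + 14 + 9 + 23 = 112

Shortest is Option A, total 109 min.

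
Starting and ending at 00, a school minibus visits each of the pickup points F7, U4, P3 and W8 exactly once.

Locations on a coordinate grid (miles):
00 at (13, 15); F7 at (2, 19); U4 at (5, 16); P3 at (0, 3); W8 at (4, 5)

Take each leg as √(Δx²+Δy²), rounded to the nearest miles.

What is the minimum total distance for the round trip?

There are 12 distinct closed tours to check (reversals are equivalent).
00→F7→U4→P3→W8→00: 12+4+14+4+13 = 47
00→F7→U4→W8→P3→00: 12+4+11+4+18 = 49
00→F7→P3→U4→W8→00: 12+16+14+11+13 = 66
00→F7→P3→W8→U4→00: 12+16+4+11+8 = 51
00→F7→W8→U4→P3→00: 12+14+11+14+18 = 69
00→F7→W8→P3→U4→00: 12+14+4+14+8 = 52
00→U4→F7→P3→W8→00: 8+4+16+4+13 = 45
00→U4→F7→W8→P3→00: 8+4+14+4+18 = 48
00→U4→P3→F7→W8→00: 8+14+16+14+13 = 65
00→U4→W8→F7→P3→00: 8+11+14+16+18 = 67
00→P3→F7→U4→W8→00: 18+16+4+11+13 = 62
00→P3→U4→F7→W8→00: 18+14+4+14+13 = 63
The minimum is 45.
One optimal route: 00 → U4 → F7 → P3 → W8 → 00 (or its reverse).

45 miles — the shortest possible round trip.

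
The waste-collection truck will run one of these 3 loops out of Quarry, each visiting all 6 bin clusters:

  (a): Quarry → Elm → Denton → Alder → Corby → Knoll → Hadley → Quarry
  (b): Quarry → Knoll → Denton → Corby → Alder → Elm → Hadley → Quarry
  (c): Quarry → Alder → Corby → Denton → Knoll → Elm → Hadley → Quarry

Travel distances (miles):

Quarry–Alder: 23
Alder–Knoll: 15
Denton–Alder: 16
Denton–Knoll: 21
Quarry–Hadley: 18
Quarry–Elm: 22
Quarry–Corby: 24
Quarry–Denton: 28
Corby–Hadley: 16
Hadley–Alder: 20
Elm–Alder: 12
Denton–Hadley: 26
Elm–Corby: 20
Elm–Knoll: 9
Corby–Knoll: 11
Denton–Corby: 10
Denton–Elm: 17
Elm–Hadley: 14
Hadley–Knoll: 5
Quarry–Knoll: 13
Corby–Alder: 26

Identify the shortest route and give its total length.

114 miles — (b) is the shortest.

(a): 22 + 17 + 16 + 26 + 11 + 5 + 18 = 115
(b): 13 + 21 + 10 + 26 + 12 + 14 + 18 = 114
(c): 23 + 26 + 10 + 21 + 9 + 14 + 18 = 121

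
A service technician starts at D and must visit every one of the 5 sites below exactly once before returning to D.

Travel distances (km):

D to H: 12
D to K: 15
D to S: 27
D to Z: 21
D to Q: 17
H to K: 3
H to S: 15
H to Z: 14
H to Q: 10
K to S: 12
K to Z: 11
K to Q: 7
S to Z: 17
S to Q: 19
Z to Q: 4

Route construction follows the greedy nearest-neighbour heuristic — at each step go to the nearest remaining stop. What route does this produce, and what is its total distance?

From D: distances to unvisited — H=12, K=15, Q=17, Z=21, S=27. Nearest is H (12).
From H: distances to unvisited — K=3, Q=10, Z=14, S=15. Nearest is K (3).
From K: distances to unvisited — Q=7, Z=11, S=12. Nearest is Q (7).
From Q: distances to unvisited — Z=4, S=19. Nearest is Z (4).
From Z: distances to unvisited — S=17. Nearest is S (17).
Return S→D: 27.
Total = 12 + 3 + 7 + 4 + 17 + 27 = 70.

70 km along D → H → K → Q → Z → S → D.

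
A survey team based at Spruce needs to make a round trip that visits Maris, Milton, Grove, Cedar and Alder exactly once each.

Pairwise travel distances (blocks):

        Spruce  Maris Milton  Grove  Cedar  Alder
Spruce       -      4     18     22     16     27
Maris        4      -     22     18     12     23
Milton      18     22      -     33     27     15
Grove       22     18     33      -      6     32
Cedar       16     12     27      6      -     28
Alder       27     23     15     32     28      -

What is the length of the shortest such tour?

There are 60 distinct closed tours to check (reversals are equivalent).
Spruce - Maris - Milton - Grove - Cedar - Alder - Spruce: 4+22+33+6+28+27 = 120
Spruce - Maris - Milton - Grove - Alder - Cedar - Spruce: 4+22+33+32+28+16 = 135
Spruce - Maris - Milton - Cedar - Grove - Alder - Spruce: 4+22+27+6+32+27 = 118
Spruce - Maris - Milton - Cedar - Alder - Grove - Spruce: 4+22+27+28+32+22 = 135
Spruce - Maris - Milton - Alder - Grove - Cedar - Spruce: 4+22+15+32+6+16 = 95
Spruce - Maris - Milton - Alder - Cedar - Grove - Spruce: 4+22+15+28+6+22 = 97
Spruce - Maris - Grove - Milton - Cedar - Alder - Spruce: 4+18+33+27+28+27 = 137
Spruce - Maris - Grove - Milton - Alder - Cedar - Spruce: 4+18+33+15+28+16 = 114
Spruce - Maris - Grove - Cedar - Milton - Alder - Spruce: 4+18+6+27+15+27 = 97
Spruce - Maris - Grove - Cedar - Alder - Milton - Spruce: 4+18+6+28+15+18 = 89
Spruce - Maris - Grove - Alder - Milton - Cedar - Spruce: 4+18+32+15+27+16 = 112
Spruce - Maris - Grove - Alder - Cedar - Milton - Spruce: 4+18+32+28+27+18 = 127
Spruce - Maris - Cedar - Milton - Grove - Alder - Spruce: 4+12+27+33+32+27 = 135
Spruce - Maris - Cedar - Milton - Alder - Grove - Spruce: 4+12+27+15+32+22 = 112
… (46 more)
Spruce - Maris - Cedar - Grove - Alder - Milton - Spruce: 4+12+6+32+15+18 = 87  ← best
The minimum is 87.
One optimal route: Spruce → Maris → Cedar → Grove → Alder → Milton → Spruce (or its reverse).

87 blocks — the shortest possible round trip.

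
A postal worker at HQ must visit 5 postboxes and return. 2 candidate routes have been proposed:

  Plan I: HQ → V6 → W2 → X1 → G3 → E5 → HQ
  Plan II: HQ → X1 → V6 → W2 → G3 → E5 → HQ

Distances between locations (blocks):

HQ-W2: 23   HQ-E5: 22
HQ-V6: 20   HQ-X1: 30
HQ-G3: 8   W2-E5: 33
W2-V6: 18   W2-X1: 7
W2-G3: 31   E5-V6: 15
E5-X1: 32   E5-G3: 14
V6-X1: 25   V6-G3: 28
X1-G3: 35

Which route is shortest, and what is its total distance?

116 blocks — Plan I is the shortest.

Plan I: 20 + 18 + 7 + 35 + 14 + 22 = 116
Plan II: 30 + 25 + 18 + 31 + 14 + 22 = 140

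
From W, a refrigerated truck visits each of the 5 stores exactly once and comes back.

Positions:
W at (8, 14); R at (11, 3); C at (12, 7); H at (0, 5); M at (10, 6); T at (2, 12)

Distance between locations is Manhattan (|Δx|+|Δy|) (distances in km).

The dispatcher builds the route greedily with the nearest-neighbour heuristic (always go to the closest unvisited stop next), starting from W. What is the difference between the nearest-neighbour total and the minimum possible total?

W: T=8, M=10, C=11, R=14, H=17 ⇒ T
T: H=9, M=14, C=15, R=18 ⇒ H
H: M=11, R=13, C=14 ⇒ M
M: C=3, R=4 ⇒ C
C: R=5 ⇒ R
NN route W → T → H → M → C → R → W costs 50.
Optimal: W → C → R → M → H → T → W costs 48 (by enumerating all 60 distinct tours).
Excess = 50 − 48 = 2.

The nearest-neighbour route is 2 km longer than optimal.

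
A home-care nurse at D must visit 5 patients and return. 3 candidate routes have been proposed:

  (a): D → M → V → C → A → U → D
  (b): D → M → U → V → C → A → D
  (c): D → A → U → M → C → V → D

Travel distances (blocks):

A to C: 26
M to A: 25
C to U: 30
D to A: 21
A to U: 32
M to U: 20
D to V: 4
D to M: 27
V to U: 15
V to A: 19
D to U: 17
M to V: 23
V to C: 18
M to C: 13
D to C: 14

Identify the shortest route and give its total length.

(a): 27 + 23 + 18 + 26 + 32 + 17 = 143
(b): 27 + 20 + 15 + 18 + 26 + 21 = 127
(c): 21 + 32 + 20 + 13 + 18 + 4 = 108

Shortest is (c), total 108 blocks.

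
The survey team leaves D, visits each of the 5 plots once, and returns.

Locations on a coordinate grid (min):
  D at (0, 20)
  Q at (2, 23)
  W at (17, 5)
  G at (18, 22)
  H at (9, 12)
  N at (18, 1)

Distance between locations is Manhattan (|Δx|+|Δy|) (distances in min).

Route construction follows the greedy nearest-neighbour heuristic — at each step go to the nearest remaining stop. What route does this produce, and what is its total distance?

At D the remaining stops are Q 5, H 17, G 20, W 32, N 37; go to Q.
At Q the remaining stops are G 17, H 18, W 33, N 38; go to G.
At G the remaining stops are W 18, H 19, N 21; go to W.
At W the remaining stops are N 5, H 15; go to N.
At N the remaining stops are H 20; go to H.
Return H→D: 17.
Total = 5 + 17 + 18 + 5 + 20 + 17 = 82.

82 min along D → Q → G → W → N → H → D.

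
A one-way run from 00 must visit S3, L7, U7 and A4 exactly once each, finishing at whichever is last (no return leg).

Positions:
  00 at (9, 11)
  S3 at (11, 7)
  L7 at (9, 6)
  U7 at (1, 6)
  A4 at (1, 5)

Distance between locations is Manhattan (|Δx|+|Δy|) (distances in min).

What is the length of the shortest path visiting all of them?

There are 4! = 24 possible orderings.
00 → S3 → L7 → U7 → A4: 6+3+8+1 = 18
00 → S3 → L7 → A4 → U7: 6+3+9+1 = 19
00 → S3 → U7 → L7 → A4: 6+11+8+9 = 34
00 → S3 → U7 → A4 → L7: 6+11+1+9 = 27
00 → S3 → A4 → L7 → U7: 6+12+9+8 = 35
00 → S3 → A4 → U7 → L7: 6+12+1+8 = 27
00 → L7 → S3 → U7 → A4: 5+3+11+1 = 20
00 → L7 → S3 → A4 → U7: 5+3+12+1 = 21
00 → L7 → U7 → S3 → A4: 5+8+11+12 = 36
00 → L7 → U7 → A4 → S3: 5+8+1+12 = 26
00 → L7 → A4 → S3 → U7: 5+9+12+11 = 37
00 → L7 → A4 → U7 → S3: 5+9+1+11 = 26
00 → U7 → S3 → L7 → A4: 13+11+3+9 = 36
00 → U7 → S3 → A4 → L7: 13+11+12+9 = 45
… (10 more)
The minimum is 18.
One shortest path: 00 → S3 → L7 → U7 → A4.

Shortest open route: 18 min.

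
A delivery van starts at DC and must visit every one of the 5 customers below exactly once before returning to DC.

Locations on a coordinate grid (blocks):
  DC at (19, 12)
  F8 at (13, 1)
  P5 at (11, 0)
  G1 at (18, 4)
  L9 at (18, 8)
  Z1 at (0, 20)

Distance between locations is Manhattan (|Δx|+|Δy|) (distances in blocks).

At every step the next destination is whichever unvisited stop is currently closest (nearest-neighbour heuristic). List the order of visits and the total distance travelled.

At DC the remaining stops are L9 5, G1 9, F8 17, P5 20, Z1 27; go to L9.
At L9 the remaining stops are G1 4, F8 12, P5 15, Z1 30; go to G1.
At G1 the remaining stops are F8 8, P5 11, Z1 34; go to F8.
At F8 the remaining stops are P5 3, Z1 32; go to P5.
At P5 the remaining stops are Z1 31; go to Z1.
Return Z1→DC: 27.
Total = 5 + 4 + 8 + 3 + 31 + 27 = 78.

78 blocks along DC → L9 → G1 → F8 → P5 → Z1 → DC.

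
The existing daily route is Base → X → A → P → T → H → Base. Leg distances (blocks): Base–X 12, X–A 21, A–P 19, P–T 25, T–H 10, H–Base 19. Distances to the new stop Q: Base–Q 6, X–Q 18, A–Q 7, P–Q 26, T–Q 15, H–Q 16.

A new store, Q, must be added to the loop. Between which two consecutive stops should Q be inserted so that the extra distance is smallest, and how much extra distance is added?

Insertion cost between consecutive stops i–j is d(i,Q) + d(Q,j) − d(i,j):
  between Base and X: 6 + 18 − 12 = 12
  between X and A: 18 + 7 − 21 = 4
  between A and P: 7 + 26 − 19 = 14
  between P and T: 26 + 15 − 25 = 16
  between T and H: 15 + 16 − 10 = 21
  between H and Base: 16 + 6 − 19 = 3
Cheapest insertion is between H and Base, adding 3.
New total = 106 + 3 = 109.

Adding 3 blocks by placing Q on the H–Base leg.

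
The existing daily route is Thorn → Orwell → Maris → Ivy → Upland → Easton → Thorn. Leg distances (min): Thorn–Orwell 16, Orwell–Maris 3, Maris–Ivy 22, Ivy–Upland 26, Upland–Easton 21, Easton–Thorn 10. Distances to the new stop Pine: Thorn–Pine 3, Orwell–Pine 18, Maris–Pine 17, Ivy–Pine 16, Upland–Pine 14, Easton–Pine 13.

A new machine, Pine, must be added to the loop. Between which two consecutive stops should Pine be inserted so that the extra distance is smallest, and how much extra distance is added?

Minimum extra distance: 4 min, inserting Pine between Ivy and Upland.

Insertion cost between consecutive stops i–j is d(i,Pine) + d(Pine,j) − d(i,j):
  between Thorn and Orwell: 3 + 18 − 16 = 5
  between Orwell and Maris: 18 + 17 − 3 = 32
  between Maris and Ivy: 17 + 16 − 22 = 11
  between Ivy and Upland: 16 + 14 − 26 = 4
  between Upland and Easton: 14 + 13 − 21 = 6
  between Easton and Thorn: 13 + 3 − 10 = 6
Cheapest insertion is between Ivy and Upland, adding 4.
New total = 98 + 4 = 102.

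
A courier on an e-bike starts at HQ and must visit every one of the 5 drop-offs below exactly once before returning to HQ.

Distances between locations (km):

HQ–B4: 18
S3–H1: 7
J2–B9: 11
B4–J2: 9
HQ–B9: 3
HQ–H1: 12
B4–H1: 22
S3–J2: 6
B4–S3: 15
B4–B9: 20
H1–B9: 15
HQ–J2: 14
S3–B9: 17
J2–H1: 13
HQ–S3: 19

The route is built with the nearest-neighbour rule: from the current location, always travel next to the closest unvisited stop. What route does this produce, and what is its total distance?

Nearest-neighbour total = 67 km; route HQ → B9 → J2 → S3 → H1 → B4 → HQ.

HQ → [B9:3 / H1:12 / J2:14 / B4:18 / S3:19] → B9 (3)
B9 → [J2:11 / H1:15 / S3:17 / B4:20] → J2 (11)
J2 → [S3:6 / B4:9 / H1:13] → S3 (6)
S3 → [H1:7 / B4:15] → H1 (7)
H1 → [B4:22] → B4 (22)
Return B4→HQ: 18.
Total = 3 + 11 + 6 + 7 + 22 + 18 = 67.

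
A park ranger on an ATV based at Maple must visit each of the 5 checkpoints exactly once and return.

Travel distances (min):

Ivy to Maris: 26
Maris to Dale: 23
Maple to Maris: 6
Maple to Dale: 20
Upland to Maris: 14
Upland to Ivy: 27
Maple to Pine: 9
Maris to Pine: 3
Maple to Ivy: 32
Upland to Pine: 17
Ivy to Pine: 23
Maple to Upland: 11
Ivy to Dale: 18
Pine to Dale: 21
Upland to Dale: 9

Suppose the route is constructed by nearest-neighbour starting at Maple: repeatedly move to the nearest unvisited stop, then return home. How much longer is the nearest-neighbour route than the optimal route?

The nearest-neighbour route is 15 min longer than optimal.

Maple: Maris=6, Pine=9, Upland=11, Dale=20, Ivy=32 ⇒ Maris
Maris: Pine=3, Upland=14, Dale=23, Ivy=26 ⇒ Pine
Pine: Upland=17, Dale=21, Ivy=23 ⇒ Upland
Upland: Dale=9, Ivy=27 ⇒ Dale
Dale: Ivy=18 ⇒ Ivy
NN route Maple → Maris → Pine → Upland → Dale → Ivy → Maple costs 85.
Optimal: Maple → Upland → Dale → Ivy → Pine → Maris → Maple costs 70 (by enumerating all 60 distinct tours).
Excess = 85 − 70 = 15.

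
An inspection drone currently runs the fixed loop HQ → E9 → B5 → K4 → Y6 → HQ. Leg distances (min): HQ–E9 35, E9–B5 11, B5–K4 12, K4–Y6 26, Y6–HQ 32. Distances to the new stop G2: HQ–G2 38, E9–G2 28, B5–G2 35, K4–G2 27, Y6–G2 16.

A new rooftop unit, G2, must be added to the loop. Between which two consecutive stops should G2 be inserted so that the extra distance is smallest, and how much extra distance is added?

Adding 17 min by placing G2 on the K4–Y6 leg.

Insertion cost between consecutive stops i–j is d(i,G2) + d(G2,j) − d(i,j):
  between HQ and E9: 38 + 28 − 35 = 31
  between E9 and B5: 28 + 35 − 11 = 52
  between B5 and K4: 35 + 27 − 12 = 50
  between K4 and Y6: 27 + 16 − 26 = 17
  between Y6 and HQ: 16 + 38 − 32 = 22
Cheapest insertion is between K4 and Y6, adding 17.
New total = 116 + 17 = 133.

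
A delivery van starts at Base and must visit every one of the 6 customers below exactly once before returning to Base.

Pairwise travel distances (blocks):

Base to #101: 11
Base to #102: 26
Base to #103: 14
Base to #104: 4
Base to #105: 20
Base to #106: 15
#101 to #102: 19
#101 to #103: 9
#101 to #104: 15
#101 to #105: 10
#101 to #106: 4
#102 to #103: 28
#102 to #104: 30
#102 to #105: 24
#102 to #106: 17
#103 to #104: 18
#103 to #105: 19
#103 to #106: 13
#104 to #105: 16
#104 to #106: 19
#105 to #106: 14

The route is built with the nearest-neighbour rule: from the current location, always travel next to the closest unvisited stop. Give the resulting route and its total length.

105 blocks along Base → #104 → #101 → #106 → #103 → #105 → #102 → Base.

Base → [#104:4 / #101:11 / #103:14 / #106:15 / #105:20 / #102:26] → #104 (4)
#104 → [#101:15 / #105:16 / #103:18 / #106:19 / #102:30] → #101 (15)
#101 → [#106:4 / #103:9 / #105:10 / #102:19] → #106 (4)
#106 → [#103:13 / #105:14 / #102:17] → #103 (13)
#103 → [#105:19 / #102:28] → #105 (19)
#105 → [#102:24] → #102 (24)
Return #102→Base: 26.
Total = 4 + 15 + 4 + 13 + 19 + 24 + 26 = 105.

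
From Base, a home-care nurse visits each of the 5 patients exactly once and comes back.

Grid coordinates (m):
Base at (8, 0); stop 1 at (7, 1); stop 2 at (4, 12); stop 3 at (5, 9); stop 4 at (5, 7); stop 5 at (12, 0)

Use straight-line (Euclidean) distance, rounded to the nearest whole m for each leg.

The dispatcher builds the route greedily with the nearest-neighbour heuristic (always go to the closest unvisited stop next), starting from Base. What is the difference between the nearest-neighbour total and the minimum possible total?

The nearest-neighbour route is 4 m longer than optimal.

Base: stop 1=1, stop 5=4, stop 4=8, stop 3=9, stop 2=13 ⇒ stop 1
stop 1: stop 5=5, stop 4=6, stop 3=8, stop 2=11 ⇒ stop 5
stop 5: stop 4=10, stop 3=11, stop 2=14 ⇒ stop 4
stop 4: stop 3=2, stop 2=5 ⇒ stop 3
stop 3: stop 2=3 ⇒ stop 2
NN route Base → stop 1 → stop 5 → stop 4 → stop 3 → stop 2 → Base costs 34.
Optimal: Base → stop 1 → stop 4 → stop 2 → stop 3 → stop 5 → Base costs 30 (by enumerating all 60 distinct tours).
Excess = 34 − 30 = 4.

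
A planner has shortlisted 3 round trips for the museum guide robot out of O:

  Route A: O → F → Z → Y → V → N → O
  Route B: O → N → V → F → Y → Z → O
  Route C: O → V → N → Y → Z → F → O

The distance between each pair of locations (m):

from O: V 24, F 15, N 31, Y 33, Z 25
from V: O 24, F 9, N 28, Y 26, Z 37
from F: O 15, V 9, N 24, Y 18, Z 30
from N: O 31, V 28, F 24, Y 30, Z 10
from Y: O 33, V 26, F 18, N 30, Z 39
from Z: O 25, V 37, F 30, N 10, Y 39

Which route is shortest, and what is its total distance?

Route A: 15 + 30 + 39 + 26 + 28 + 31 = 169
Route B: 31 + 28 + 9 + 18 + 39 + 25 = 150
Route C: 24 + 28 + 30 + 39 + 30 + 15 = 166

Shortest is Route B, total 150 m.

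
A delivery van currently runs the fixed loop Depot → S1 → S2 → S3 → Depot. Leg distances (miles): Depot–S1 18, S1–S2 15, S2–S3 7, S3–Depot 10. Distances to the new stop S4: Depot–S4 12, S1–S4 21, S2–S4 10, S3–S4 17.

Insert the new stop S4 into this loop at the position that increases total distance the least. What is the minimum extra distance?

Adding 15 miles by placing S4 on the Depot–S1 leg.

Insertion cost between consecutive stops i–j is d(i,S4) + d(S4,j) − d(i,j):
  between Depot and S1: 12 + 21 − 18 = 15
  between S1 and S2: 21 + 10 − 15 = 16
  between S2 and S3: 10 + 17 − 7 = 20
  between S3 and Depot: 17 + 12 − 10 = 19
Cheapest insertion is between Depot and S1, adding 15.
New total = 50 + 15 = 65.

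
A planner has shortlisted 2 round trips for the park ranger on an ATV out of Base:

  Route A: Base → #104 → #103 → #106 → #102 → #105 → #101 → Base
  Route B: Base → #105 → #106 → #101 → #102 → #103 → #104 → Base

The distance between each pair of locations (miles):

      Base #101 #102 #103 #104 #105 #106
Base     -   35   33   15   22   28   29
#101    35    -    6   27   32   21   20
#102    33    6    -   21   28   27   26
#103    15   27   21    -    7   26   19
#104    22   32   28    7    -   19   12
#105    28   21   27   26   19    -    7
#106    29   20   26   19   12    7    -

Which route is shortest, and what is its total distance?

Route A: 22 + 7 + 19 + 26 + 27 + 21 + 35 = 157
Route B: 28 + 7 + 20 + 6 + 21 + 7 + 22 = 111

111 miles — Route B is the shortest.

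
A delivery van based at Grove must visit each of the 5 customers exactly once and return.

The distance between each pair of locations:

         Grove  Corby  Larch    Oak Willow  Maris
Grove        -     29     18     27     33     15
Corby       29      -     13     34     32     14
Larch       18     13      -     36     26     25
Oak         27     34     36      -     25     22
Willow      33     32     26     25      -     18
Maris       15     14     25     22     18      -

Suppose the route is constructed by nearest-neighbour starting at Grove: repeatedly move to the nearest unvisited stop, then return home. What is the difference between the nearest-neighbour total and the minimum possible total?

Grove: Maris=15, Larch=18, Oak=27, Corby=29, Willow=33 ⇒ Maris
Maris: Corby=14, Willow=18, Oak=22, Larch=25 ⇒ Corby
Corby: Larch=13, Willow=32, Oak=34 ⇒ Larch
Larch: Willow=26, Oak=36 ⇒ Willow
Willow: Oak=25 ⇒ Oak
NN route Grove → Maris → Corby → Larch → Willow → Oak → Grove costs 120.
Optimal: Grove → Larch → Corby → Maris → Willow → Oak → Grove costs 115 (by enumerating all 60 distinct tours).
Excess = 120 − 115 = 5.

Excess over optimum: 5.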